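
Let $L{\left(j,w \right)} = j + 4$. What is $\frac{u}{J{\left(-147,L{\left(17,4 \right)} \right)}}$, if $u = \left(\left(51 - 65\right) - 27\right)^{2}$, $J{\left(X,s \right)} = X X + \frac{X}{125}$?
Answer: $\frac{210125}{2700978} \approx 0.077796$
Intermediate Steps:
$L{\left(j,w \right)} = 4 + j$
$J{\left(X,s \right)} = X^{2} + \frac{X}{125}$ ($J{\left(X,s \right)} = X^{2} + X \frac{1}{125} = X^{2} + \frac{X}{125}$)
$u = 1681$ ($u = \left(\left(51 - 65\right) - 27\right)^{2} = \left(-14 - 27\right)^{2} = \left(-41\right)^{2} = 1681$)
$\frac{u}{J{\left(-147,L{\left(17,4 \right)} \right)}} = \frac{1681}{\left(-147\right) \left(\frac{1}{125} - 147\right)} = \frac{1681}{\left(-147\right) \left(- \frac{18374}{125}\right)} = \frac{1681}{\frac{2700978}{125}} = 1681 \cdot \frac{125}{2700978} = \frac{210125}{2700978}$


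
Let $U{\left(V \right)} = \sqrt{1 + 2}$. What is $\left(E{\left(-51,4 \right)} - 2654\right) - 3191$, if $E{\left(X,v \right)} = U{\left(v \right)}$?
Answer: $-5845 + \sqrt{3} \approx -5843.3$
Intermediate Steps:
$U{\left(V \right)} = \sqrt{3}$
$E{\left(X,v \right)} = \sqrt{3}$
$\left(E{\left(-51,4 \right)} - 2654\right) - 3191 = \left(\sqrt{3} - 2654\right) - 3191 = \left(-2654 + \sqrt{3}\right) - 3191 = -5845 + \sqrt{3}$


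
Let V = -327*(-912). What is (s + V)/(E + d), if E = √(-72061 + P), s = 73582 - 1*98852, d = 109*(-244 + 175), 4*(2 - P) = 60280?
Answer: -342147839/9442095 - 136477*I*√9681/9442095 ≈ -36.236 - 1.4222*I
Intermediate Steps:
P = -15068 (P = 2 - ¼*60280 = 2 - 15070 = -15068)
d = -7521 (d = 109*(-69) = -7521)
V = 298224
s = -25270 (s = 73582 - 98852 = -25270)
E = 3*I*√9681 (E = √(-72061 - 15068) = √(-87129) = 3*I*√9681 ≈ 295.18*I)
(s + V)/(E + d) = (-25270 + 298224)/(3*I*√9681 - 7521) = 272954/(-7521 + 3*I*√9681)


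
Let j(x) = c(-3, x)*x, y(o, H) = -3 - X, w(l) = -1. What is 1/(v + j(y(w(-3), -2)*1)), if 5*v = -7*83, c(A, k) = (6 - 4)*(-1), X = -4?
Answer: -5/591 ≈ -0.0084602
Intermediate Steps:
c(A, k) = -2 (c(A, k) = 2*(-1) = -2)
y(o, H) = 1 (y(o, H) = -3 - 1*(-4) = -3 + 4 = 1)
j(x) = -2*x
v = -581/5 (v = (-7*83)/5 = (⅕)*(-581) = -581/5 ≈ -116.20)
1/(v + j(y(w(-3), -2)*1)) = 1/(-581/5 - 2) = 1/(-591/5) = -5/591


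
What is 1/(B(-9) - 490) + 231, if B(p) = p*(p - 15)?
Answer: 63293/274 ≈ 231.00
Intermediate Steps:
B(p) = p*(-15 + p)
1/(B(-9) - 490) + 231 = 1/(-9*(-15 - 9) - 490) + 231 = 1/(-9*(-24) - 490) + 231 = 1/(216 - 490) + 231 = 1/(-274) + 231 = -1/274 + 231 = 63293/274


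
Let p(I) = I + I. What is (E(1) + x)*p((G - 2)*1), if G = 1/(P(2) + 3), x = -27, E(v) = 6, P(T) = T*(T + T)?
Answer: 882/11 ≈ 80.182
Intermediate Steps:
P(T) = 2*T² (P(T) = T*(2*T) = 2*T²)
G = 1/11 (G = 1/(2*2² + 3) = 1/(2*4 + 3) = 1/(8 + 3) = 1/11 ≈ 0.090909)
p(I) = 2*I
(E(1) + x)*p((G - 2)*1) = (6 - 27)*(2*((1/11 - 2)*1)) = -42*(-21/11*1) = -42*(-21)/11 = -21*(-42/11) = 882/11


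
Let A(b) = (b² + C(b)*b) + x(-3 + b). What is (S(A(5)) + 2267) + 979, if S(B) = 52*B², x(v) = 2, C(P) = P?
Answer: 143854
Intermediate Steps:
A(b) = 2 + 2*b² (A(b) = (b² + b*b) + 2 = (b² + b²) + 2 = 2*b² + 2 = 2 + 2*b²)
(S(A(5)) + 2267) + 979 = (52*(2 + 2*5²)² + 2267) + 979 = (52*(2 + 2*25)² + 2267) + 979 = (52*(2 + 50)² + 2267) + 979 = (52*52² + 2267) + 979 = (52*2704 + 2267) + 979 = (140608 + 2267) + 979 = 142875 + 979 = 143854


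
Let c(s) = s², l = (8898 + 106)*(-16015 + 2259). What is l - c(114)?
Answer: -123872020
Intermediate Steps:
l = -123859024 (l = 9004*(-13756) = -123859024)
l - c(114) = -123859024 - 1*114² = -123859024 - 1*12996 = -123859024 - 12996 = -123872020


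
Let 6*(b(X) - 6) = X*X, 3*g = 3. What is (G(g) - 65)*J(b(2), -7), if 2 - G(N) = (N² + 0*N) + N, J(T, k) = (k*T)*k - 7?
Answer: -62335/3 ≈ -20778.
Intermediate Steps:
g = 1 (g = (⅓)*3 = 1)
b(X) = 6 + X²/6 (b(X) = 6 + (X*X)/6 = 6 + X²/6)
J(T, k) = -7 + T*k² (J(T, k) = (T*k)*k - 7 = T*k² - 7 = -7 + T*k²)
G(N) = 2 - N - N² (G(N) = 2 - ((N² + 0*N) + N) = 2 - ((N² + 0) + N) = 2 - (N² + N) = 2 - (N + N²) = 2 + (-N - N²) = 2 - N - N²)
(G(g) - 65)*J(b(2), -7) = ((2 - 1*1 - 1*1²) - 65)*(-7 + (6 + (⅙)*2²)*(-7)²) = ((2 - 1 - 1*1) - 65)*(-7 + (6 + (⅙)*4)*49) = ((2 - 1 - 1) - 65)*(-7 + (6 + ⅔)*49) = (0 - 65)*(-7 + (20/3)*49) = -65*(-7 + 980/3) = -65*959/3 = -62335/3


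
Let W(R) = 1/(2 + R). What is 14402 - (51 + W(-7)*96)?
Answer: 71851/5 ≈ 14370.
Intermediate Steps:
14402 - (51 + W(-7)*96) = 14402 - (51 + 96/(2 - 7)) = 14402 - (51 + 96/(-5)) = 14402 - (51 - 1/5*96) = 14402 - (51 - 96/5) = 14402 - 1*159/5 = 14402 - 159/5 = 71851/5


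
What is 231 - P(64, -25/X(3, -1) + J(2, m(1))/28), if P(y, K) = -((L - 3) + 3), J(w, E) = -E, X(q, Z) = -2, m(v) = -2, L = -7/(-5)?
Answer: 1162/5 ≈ 232.40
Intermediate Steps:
L = 7/5 (L = -7*(-⅕) = 7/5 ≈ 1.4000)
P(y, K) = -7/5 (P(y, K) = -((7/5 - 3) + 3) = -(-8/5 + 3) = -1*7/5 = -7/5)
231 - P(64, -25/X(3, -1) + J(2, m(1))/28) = 231 - 1*(-7/5) = 231 + 7/5 = 1162/5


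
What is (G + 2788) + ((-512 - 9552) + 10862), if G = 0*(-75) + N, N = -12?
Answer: 3574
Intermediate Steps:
G = -12 (G = 0*(-75) - 12 = 0 - 12 = -12)
(G + 2788) + ((-512 - 9552) + 10862) = (-12 + 2788) + ((-512 - 9552) + 10862) = 2776 + (-10064 + 10862) = 2776 + 798 = 3574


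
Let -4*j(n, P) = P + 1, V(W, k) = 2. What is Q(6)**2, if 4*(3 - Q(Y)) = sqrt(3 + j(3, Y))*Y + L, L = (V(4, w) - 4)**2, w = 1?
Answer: 109/16 - 3*sqrt(5) ≈ 0.10430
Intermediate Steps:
j(n, P) = -1/4 - P/4 (j(n, P) = -(P + 1)/4 = -(1 + P)/4 = -1/4 - P/4)
L = 4 (L = (2 - 4)**2 = (-2)**2 = 4)
Q(Y) = 2 - Y*sqrt(11/4 - Y/4)/4 (Q(Y) = 3 - (sqrt(3 + (-1/4 - Y/4))*Y + 4)/4 = 3 - (sqrt(11/4 - Y/4)*Y + 4)/4 = 3 - (Y*sqrt(11/4 - Y/4) + 4)/4 = 3 - (4 + Y*sqrt(11/4 - Y/4))/4 = 3 + (-1 - Y*sqrt(11/4 - Y/4)/4) = 2 - Y*sqrt(11/4 - Y/4)/4)
Q(6)**2 = (2 - 1/8*6*sqrt(11 - 1*6))**2 = (2 - 1/8*6*sqrt(11 - 6))**2 = (2 - 1/8*6*sqrt(5))**2 = (2 - 3*sqrt(5)/4)**2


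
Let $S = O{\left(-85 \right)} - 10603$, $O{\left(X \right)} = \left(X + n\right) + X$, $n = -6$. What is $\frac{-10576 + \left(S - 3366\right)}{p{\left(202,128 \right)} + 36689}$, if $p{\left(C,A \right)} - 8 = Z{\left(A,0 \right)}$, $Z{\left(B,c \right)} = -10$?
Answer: $- \frac{24721}{36687} \approx -0.67384$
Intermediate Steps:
$O{\left(X \right)} = -6 + 2 X$ ($O{\left(X \right)} = \left(X - 6\right) + X = \left(-6 + X\right) + X = -6 + 2 X$)
$p{\left(C,A \right)} = -2$ ($p{\left(C,A \right)} = 8 - 10 = -2$)
$S = -10779$ ($S = \left(-6 + 2 \left(-85\right)\right) - 10603 = \left(-6 - 170\right) - 10603 = -176 - 10603 = -10779$)
$\frac{-10576 + \left(S - 3366\right)}{p{\left(202,128 \right)} + 36689} = \frac{-10576 - 14145}{-2 + 36689} = \frac{-10576 - 14145}{36687} = \left(-10576 - 14145\right) \frac{1}{36687} = \left(-24721\right) \frac{1}{36687} = - \frac{24721}{36687}$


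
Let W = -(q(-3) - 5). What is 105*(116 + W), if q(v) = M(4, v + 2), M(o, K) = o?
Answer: 12285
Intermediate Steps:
q(v) = 4
W = 1 (W = -(4 - 5) = -1*(-1) = 1)
105*(116 + W) = 105*(116 + 1) = 105*117 = 12285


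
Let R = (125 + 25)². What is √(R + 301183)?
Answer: √323683 ≈ 568.93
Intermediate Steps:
R = 22500 (R = 150² = 22500)
√(R + 301183) = √(22500 + 301183) = √323683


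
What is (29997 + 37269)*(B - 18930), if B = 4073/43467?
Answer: -18449409886014/14489 ≈ -1.2733e+9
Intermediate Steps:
B = 4073/43467 (B = 4073*(1/43467) = 4073/43467 ≈ 0.093703)
(29997 + 37269)*(B - 18930) = (29997 + 37269)*(4073/43467 - 18930) = 67266*(-822826237/43467) = -18449409886014/14489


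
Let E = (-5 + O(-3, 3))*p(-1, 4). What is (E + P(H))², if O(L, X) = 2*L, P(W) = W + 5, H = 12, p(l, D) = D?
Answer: 729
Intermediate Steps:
P(W) = 5 + W
E = -44 (E = (-5 + 2*(-3))*4 = (-5 - 6)*4 = -11*4 = -44)
(E + P(H))² = (-44 + (5 + 12))² = (-44 + 17)² = (-27)² = 729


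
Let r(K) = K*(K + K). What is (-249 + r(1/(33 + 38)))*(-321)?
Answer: 402921447/5041 ≈ 79929.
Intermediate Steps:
r(K) = 2*K² (r(K) = K*(2*K) = 2*K²)
(-249 + r(1/(33 + 38)))*(-321) = (-249 + 2*(1/(33 + 38))²)*(-321) = (-249 + 2*(1/71)²)*(-321) = (-249 + 2*(1/5041))*(-321) = (-249 + 2/5041)*(-321) = -1255207/5041*(-321) = 402921447/5041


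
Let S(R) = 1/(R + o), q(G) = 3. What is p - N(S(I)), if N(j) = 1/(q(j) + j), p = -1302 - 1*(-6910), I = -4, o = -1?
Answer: 78507/14 ≈ 5607.6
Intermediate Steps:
S(R) = 1/(-1 + R) (S(R) = 1/(R - 1) = 1/(-1 + R))
p = 5608 (p = -1302 + 6910 = 5608)
N(j) = 1/(3 + j)
p - N(S(I)) = 5608 - 1/(3 + 1/(-1 - 4)) = 5608 - 1/(3 + 1/(-5)) = 5608 - 1/(3 - ⅕) = 5608 - 1/14/5 = 5608 - 1*5/14 = 5608 - 5/14 = 78507/14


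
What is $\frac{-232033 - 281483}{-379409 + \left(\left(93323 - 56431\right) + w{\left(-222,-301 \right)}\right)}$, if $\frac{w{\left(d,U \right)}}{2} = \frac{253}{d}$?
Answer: $\frac{14250069}{9504910} \approx 1.4992$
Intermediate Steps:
$w{\left(d,U \right)} = \frac{506}{d}$ ($w{\left(d,U \right)} = 2 \frac{253}{d} = \frac{506}{d}$)
$\frac{-232033 - 281483}{-379409 + \left(\left(93323 - 56431\right) + w{\left(-222,-301 \right)}\right)} = \frac{-232033 - 281483}{-379409 + \left(\left(93323 - 56431\right) + \frac{506}{-222}\right)} = - \frac{513516}{-379409 + \left(36892 + 506 \left(- \frac{1}{222}\right)\right)} = - \frac{513516}{-379409 + \left(36892 - \frac{253}{111}\right)} = - \frac{513516}{-379409 + \frac{4094759}{111}} = - \frac{513516}{- \frac{38019640}{111}} = \left(-513516\right) \left(- \frac{111}{38019640}\right) = \frac{14250069}{9504910}$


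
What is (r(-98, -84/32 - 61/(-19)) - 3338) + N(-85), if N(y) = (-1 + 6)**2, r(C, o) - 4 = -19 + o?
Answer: -505767/152 ≈ -3327.4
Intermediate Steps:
r(C, o) = -15 + o (r(C, o) = 4 + (-19 + o) = -15 + o)
N(y) = 25 (N(y) = 5**2 = 25)
(r(-98, -84/32 - 61/(-19)) - 3338) + N(-85) = ((-15 + (-84/32 - 61/(-19))) - 3338) + 25 = ((-15 + (-84*1/32 - 61*(-1/19))) - 3338) + 25 = ((-15 + (-21/8 + 61/19)) - 3338) + 25 = ((-15 + 89/152) - 3338) + 25 = (-2191/152 - 3338) + 25 = -509567/152 + 25 = -505767/152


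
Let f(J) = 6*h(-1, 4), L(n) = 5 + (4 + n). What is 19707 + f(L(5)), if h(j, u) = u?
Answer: 19731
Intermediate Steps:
L(n) = 9 + n
f(J) = 24 (f(J) = 6*4 = 24)
19707 + f(L(5)) = 19707 + 24 = 19731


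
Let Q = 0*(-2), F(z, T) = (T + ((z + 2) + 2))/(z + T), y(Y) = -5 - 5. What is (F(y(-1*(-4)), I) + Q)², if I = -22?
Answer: 49/64 ≈ 0.76563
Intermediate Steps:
y(Y) = -10
F(z, T) = (4 + T + z)/(T + z) (F(z, T) = (T + ((2 + z) + 2))/(T + z) = (T + (4 + z))/(T + z) = (4 + T + z)/(T + z))
Q = 0
(F(y(-1*(-4)), I) + Q)² = ((4 - 22 - 10)/(-22 - 10) + 0)² = (-28/(-32) + 0)² = (-1/32*(-28) + 0)² = (7/8 + 0)² = (7/8)² = 49/64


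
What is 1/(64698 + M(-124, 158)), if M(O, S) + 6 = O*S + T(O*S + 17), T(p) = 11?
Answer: 1/45111 ≈ 2.2168e-5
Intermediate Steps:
M(O, S) = 5 + O*S (M(O, S) = -6 + (O*S + 11) = -6 + (11 + O*S) = 5 + O*S)
1/(64698 + M(-124, 158)) = 1/(64698 + (5 - 124*158)) = 1/(64698 + (5 - 19592)) = 1/(64698 - 19587) = 1/45111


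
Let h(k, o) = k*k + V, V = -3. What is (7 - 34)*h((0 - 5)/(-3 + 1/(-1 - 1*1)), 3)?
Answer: 1269/49 ≈ 25.898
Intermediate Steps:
h(k, o) = -3 + k² (h(k, o) = k*k - 3 = k² - 3 = -3 + k²)
(7 - 34)*h((0 - 5)/(-3 + 1/(-1 - 1*1)), 3) = (7 - 34)*(-3 + ((0 - 5)/(-3 + 1/(-1 - 1*1)))²) = -27*(-3 + (-5/(-3 + 1/(-1 - 1)))²) = -27*(-3 + (-5/(-3 + 1/(-2)))²) = -27*(-3 + (-5/(-3 - ½))²) = -27*(-3 + (-5/(-7/2))²) = -27*(-3 + (-5*(-2/7))²) = -27*(-3 + (10/7)²) = -27*(-3 + 100/49) = -27*(-47/49) = 1269/49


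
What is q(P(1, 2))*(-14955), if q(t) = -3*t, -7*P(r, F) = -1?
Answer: 44865/7 ≈ 6409.3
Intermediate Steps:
P(r, F) = 1/7 (P(r, F) = -1/7*(-1) = 1/7)
q(P(1, 2))*(-14955) = -3*1/7*(-14955) = -3/7*(-14955) = 44865/7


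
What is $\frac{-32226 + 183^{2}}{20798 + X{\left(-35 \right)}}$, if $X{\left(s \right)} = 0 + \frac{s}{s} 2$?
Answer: $\frac{1263}{20800} \approx 0.060721$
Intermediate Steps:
$X{\left(s \right)} = 2$ ($X{\left(s \right)} = 0 + 1 \cdot 2 = 0 + 2 = 2$)
$\frac{-32226 + 183^{2}}{20798 + X{\left(-35 \right)}} = \frac{-32226 + 183^{2}}{20798 + 2} = \frac{-32226 + 33489}{20800} = 1263 \cdot \frac{1}{20800} = \frac{1263}{20800}$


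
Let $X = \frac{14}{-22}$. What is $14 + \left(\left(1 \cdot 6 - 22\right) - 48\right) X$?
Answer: $\frac{602}{11} \approx 54.727$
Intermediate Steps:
$X = - \frac{7}{11}$ ($X = 14 \left(- \frac{1}{22}\right) = - \frac{7}{11} \approx -0.63636$)
$14 + \left(\left(1 \cdot 6 - 22\right) - 48\right) X = 14 + \left(\left(1 \cdot 6 - 22\right) - 48\right) \left(- \frac{7}{11}\right) = 14 + \left(\left(6 - 22\right) - 48\right) \left(- \frac{7}{11}\right) = 14 + \left(-16 - 48\right) \left(- \frac{7}{11}\right) = 14 - - \frac{448}{11} = 14 + \frac{448}{11} = \frac{602}{11}$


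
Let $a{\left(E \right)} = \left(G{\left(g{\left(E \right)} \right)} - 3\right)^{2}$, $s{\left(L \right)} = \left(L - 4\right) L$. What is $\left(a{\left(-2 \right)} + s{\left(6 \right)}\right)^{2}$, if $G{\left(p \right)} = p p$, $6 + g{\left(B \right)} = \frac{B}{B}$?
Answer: $246016$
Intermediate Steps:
$g{\left(B \right)} = -5$ ($g{\left(B \right)} = -6 + \frac{B}{B} = -6 + 1 = -5$)
$s{\left(L \right)} = L \left(-4 + L\right)$ ($s{\left(L \right)} = \left(-4 + L\right) L = L \left(-4 + L\right)$)
$G{\left(p \right)} = p^{2}$
$a{\left(E \right)} = 484$ ($a{\left(E \right)} = \left(\left(-5\right)^{2} - 3\right)^{2} = \left(25 - 3\right)^{2} = 22^{2} = 484$)
$\left(a{\left(-2 \right)} + s{\left(6 \right)}\right)^{2} = \left(484 + 6 \left(-4 + 6\right)\right)^{2} = \left(484 + 6 \cdot 2\right)^{2} = \left(484 + 12\right)^{2} = 496^{2} = 246016$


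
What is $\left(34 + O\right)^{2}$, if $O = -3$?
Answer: $961$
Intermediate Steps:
$\left(34 + O\right)^{2} = \left(34 - 3\right)^{2} = 31^{2} = 961$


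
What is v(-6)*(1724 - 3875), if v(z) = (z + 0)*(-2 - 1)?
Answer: -38718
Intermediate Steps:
v(z) = -3*z (v(z) = z*(-3) = -3*z)
v(-6)*(1724 - 3875) = (-3*(-6))*(1724 - 3875) = 18*(-2151) = -38718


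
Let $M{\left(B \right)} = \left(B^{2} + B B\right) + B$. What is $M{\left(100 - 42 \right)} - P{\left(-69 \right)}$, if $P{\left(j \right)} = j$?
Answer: $6855$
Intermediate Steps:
$M{\left(B \right)} = B + 2 B^{2}$ ($M{\left(B \right)} = \left(B^{2} + B^{2}\right) + B = 2 B^{2} + B = B + 2 B^{2}$)
$M{\left(100 - 42 \right)} - P{\left(-69 \right)} = \left(100 - 42\right) \left(1 + 2 \left(100 - 42\right)\right) - -69 = \left(100 - 42\right) \left(1 + 2 \left(100 - 42\right)\right) + 69 = 58 \left(1 + 2 \cdot 58\right) + 69 = 58 \left(1 + 116\right) + 69 = 58 \cdot 117 + 69 = 6786 + 69 = 6855$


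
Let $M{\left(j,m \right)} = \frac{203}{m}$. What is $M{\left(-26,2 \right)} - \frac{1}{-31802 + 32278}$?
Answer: $\frac{48313}{476} \approx 101.5$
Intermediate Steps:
$M{\left(-26,2 \right)} - \frac{1}{-31802 + 32278} = \frac{203}{2} - \frac{1}{-31802 + 32278} = 203 \cdot \frac{1}{2} - \frac{1}{476} = \frac{203}{2} - \frac{1}{476} = \frac{48313}{476}$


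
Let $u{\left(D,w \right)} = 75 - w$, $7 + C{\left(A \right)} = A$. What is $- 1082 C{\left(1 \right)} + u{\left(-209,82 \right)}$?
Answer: $6485$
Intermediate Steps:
$C{\left(A \right)} = -7 + A$
$- 1082 C{\left(1 \right)} + u{\left(-209,82 \right)} = - 1082 \left(-7 + 1\right) + \left(75 - 82\right) = \left(-1082\right) \left(-6\right) + \left(75 - 82\right) = 6492 - 7 = 6485$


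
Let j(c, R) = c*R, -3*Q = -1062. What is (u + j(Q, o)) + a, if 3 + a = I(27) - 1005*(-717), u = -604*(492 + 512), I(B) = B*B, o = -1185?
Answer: -304595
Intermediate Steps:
Q = 354 (Q = -⅓*(-1062) = 354)
I(B) = B²
j(c, R) = R*c
u = -606416 (u = -604*1004 = -606416)
a = 721311 (a = -3 + (27² - 1005*(-717)) = -3 + (729 + 720585) = -3 + 721314 = 721311)
(u + j(Q, o)) + a = (-606416 - 1185*354) + 721311 = (-606416 - 419490) + 721311 = -1025906 + 721311 = -304595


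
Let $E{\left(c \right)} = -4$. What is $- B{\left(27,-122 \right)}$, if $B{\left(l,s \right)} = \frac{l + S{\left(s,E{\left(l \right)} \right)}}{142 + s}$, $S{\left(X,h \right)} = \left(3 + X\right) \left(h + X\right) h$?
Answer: $\frac{59949}{20} \approx 2997.4$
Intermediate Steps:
$S{\left(X,h \right)} = h \left(3 + X\right) \left(X + h\right)$ ($S{\left(X,h \right)} = \left(3 + X\right) \left(X + h\right) h = h \left(3 + X\right) \left(X + h\right)$)
$B{\left(l,s \right)} = \frac{48 + l - 4 s^{2} + 4 s}{142 + s}$ ($B{\left(l,s \right)} = \frac{l - 4 \left(s^{2} + 3 s + 3 \left(-4\right) + s \left(-4\right)\right)}{142 + s} = \frac{l - 4 \left(s^{2} + 3 s - 12 - 4 s\right)}{142 + s} = \frac{l - 4 \left(-12 + s^{2} - s\right)}{142 + s} = \frac{l + \left(48 - 4 s^{2} + 4 s\right)}{142 + s} = \frac{48 + l - 4 s^{2} + 4 s}{142 + s}$)
$- B{\left(27,-122 \right)} = - \frac{48 + 27 - 4 \left(-122\right)^{2} + 4 \left(-122\right)}{142 - 122} = - \frac{48 + 27 - 59536 - 488}{20} = - \frac{-59949}{20} = \left(-1\right) \left(- \frac{59949}{20}\right) = \frac{59949}{20}$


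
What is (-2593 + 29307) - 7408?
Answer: 19306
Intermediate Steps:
(-2593 + 29307) - 7408 = 26714 - 7408 = 19306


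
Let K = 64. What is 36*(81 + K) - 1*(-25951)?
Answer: 31171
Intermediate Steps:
36*(81 + K) - 1*(-25951) = 36*(81 + 64) - 1*(-25951) = 36*145 + 25951 = 5220 + 25951 = 31171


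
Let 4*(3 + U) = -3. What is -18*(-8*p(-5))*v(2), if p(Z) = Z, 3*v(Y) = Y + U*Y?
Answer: 1320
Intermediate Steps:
U = -15/4 (U = -3 + (¼)*(-3) = -3 - ¾ = -15/4 ≈ -3.7500)
v(Y) = -11*Y/12 (v(Y) = (Y - 15*Y/4)/3 = (-11*Y/4)/3 = -11*Y/12)
-18*(-8*p(-5))*v(2) = -18*(-8*(-5))*(-11/12*2) = -720*(-11)/6 = -18*(-220/3) = 1320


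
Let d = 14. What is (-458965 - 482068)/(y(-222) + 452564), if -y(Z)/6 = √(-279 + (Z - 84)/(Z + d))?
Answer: -11072819123912/5325168786263 - 8469297*I*√83382/5325168786263 ≈ -2.0793 - 0.00045925*I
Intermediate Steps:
y(Z) = -6*√(-279 + (-84 + Z)/(14 + Z)) (y(Z) = -6*√(-279 + (Z - 84)/(Z + 14)) = -6*√(-279 + (-84 + Z)/(14 + Z)))
(-458965 - 482068)/(y(-222) + 452564) = (-458965 - 482068)/(-6*√2*√(-(1995 + 139*(-222))/(14 - 222)) + 452564) = -941033/(-6*√2*√(-1*(1995 - 30858)/(-208)) + 452564) = -941033/(-6*√2*√(-1*(-1/208)*(-28863)) + 452564) = -941033/(-6*√2*√(-28863/208) + 452564) = -941033/(-6*√2*3*I*√41691/52 + 452564) = -941033/(-9*I*√83382/26 + 452564) = -941033/(452564 - 9*I*√83382/26)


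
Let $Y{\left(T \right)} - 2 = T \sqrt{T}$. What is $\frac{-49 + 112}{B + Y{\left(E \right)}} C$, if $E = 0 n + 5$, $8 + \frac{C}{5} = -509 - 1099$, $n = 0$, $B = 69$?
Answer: $- \frac{9035460}{1229} + \frac{636300 \sqrt{5}}{1229} \approx -6194.2$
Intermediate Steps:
$C = -8080$ ($C = -40 + 5 \left(-509 - 1099\right) = -40 + 5 \left(-1608\right) = -40 - 8040 = -8080$)
$E = 5$ ($E = 0 \cdot 0 + 5 = 0 + 5 = 5$)
$Y{\left(T \right)} = 2 + T^{\frac{3}{2}}$ ($Y{\left(T \right)} = 2 + T \sqrt{T} = 2 + T^{\frac{3}{2}}$)
$\frac{-49 + 112}{B + Y{\left(E \right)}} C = \frac{-49 + 112}{69 + \left(2 + 5^{\frac{3}{2}}\right)} \left(-8080\right) = \frac{63}{69 + \left(2 + 5 \sqrt{5}\right)} \left(-8080\right) = \frac{63}{71 + 5 \sqrt{5}} \left(-8080\right) = - \frac{509040}{71 + 5 \sqrt{5}}$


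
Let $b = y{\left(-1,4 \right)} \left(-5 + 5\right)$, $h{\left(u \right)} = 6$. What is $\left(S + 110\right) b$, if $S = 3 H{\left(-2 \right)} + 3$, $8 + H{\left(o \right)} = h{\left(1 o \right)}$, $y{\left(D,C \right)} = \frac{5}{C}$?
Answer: $0$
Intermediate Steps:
$b = 0$ ($b = \frac{5}{4} \left(-5 + 5\right) = 5 \cdot \frac{1}{4} \cdot 0 = \frac{5}{4} \cdot 0 = 0$)
$H{\left(o \right)} = -2$ ($H{\left(o \right)} = -8 + 6 = -2$)
$S = -3$ ($S = 3 \left(-2\right) + 3 = -6 + 3 = -3$)
$\left(S + 110\right) b = \left(-3 + 110\right) 0 = 107 \cdot 0 = 0$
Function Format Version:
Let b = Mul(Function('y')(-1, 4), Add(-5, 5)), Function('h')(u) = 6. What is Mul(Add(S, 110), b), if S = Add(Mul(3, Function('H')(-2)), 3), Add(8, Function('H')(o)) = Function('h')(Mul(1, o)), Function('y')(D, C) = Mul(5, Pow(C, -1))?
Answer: 0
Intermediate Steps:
b = 0 (b = Mul(Mul(5, Pow(4, -1)), Add(-5, 5)) = Mul(Mul(5, Rational(1, 4)), 0) = Mul(Rational(5, 4), 0) = 0)
Function('H')(o) = -2 (Function('H')(o) = Add(-8, 6) = -2)
S = -3 (S = Add(Mul(3, -2), 3) = Add(-6, 3) = -3)
Mul(Add(S, 110), b) = Mul(Add(-3, 110), 0) = Mul(107, 0) = 0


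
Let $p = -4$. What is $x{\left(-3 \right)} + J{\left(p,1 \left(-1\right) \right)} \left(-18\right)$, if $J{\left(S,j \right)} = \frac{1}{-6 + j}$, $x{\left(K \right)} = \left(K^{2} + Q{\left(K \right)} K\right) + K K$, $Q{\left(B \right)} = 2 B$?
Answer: $\frac{270}{7} \approx 38.571$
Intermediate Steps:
$x{\left(K \right)} = 4 K^{2}$ ($x{\left(K \right)} = \left(K^{2} + 2 K K\right) + K K = \left(K^{2} + 2 K^{2}\right) + K^{2} = 3 K^{2} + K^{2} = 4 K^{2}$)
$x{\left(-3 \right)} + J{\left(p,1 \left(-1\right) \right)} \left(-18\right) = 4 \left(-3\right)^{2} + \frac{1}{-6 + 1 \left(-1\right)} \left(-18\right) = 4 \cdot 9 + \frac{1}{-6 - 1} \left(-18\right) = 36 + \frac{1}{-7} \left(-18\right) = 36 - - \frac{18}{7} = 36 + \frac{18}{7} = \frac{270}{7}$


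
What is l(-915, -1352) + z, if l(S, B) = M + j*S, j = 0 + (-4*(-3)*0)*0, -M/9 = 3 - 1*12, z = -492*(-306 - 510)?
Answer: 401553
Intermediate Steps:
z = 401472 (z = -492*(-816) = 401472)
M = 81 (M = -9*(3 - 1*12) = -9*(3 - 12) = -9*(-9) = 81)
j = 0 (j = 0 + (12*0)*0 = 0 + 0*0 = 0 + 0 = 0)
l(S, B) = 81 (l(S, B) = 81 + 0*S = 81 + 0 = 81)
l(-915, -1352) + z = 81 + 401472 = 401553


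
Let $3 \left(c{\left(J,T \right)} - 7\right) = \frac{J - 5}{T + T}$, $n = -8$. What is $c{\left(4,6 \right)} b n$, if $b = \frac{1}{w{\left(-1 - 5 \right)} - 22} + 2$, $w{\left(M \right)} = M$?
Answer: $- \frac{13805}{126} \approx -109.56$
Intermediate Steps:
$c{\left(J,T \right)} = 7 + \frac{-5 + J}{6 T}$ ($c{\left(J,T \right)} = 7 + \frac{\left(J - 5\right) \frac{1}{T + T}}{3} = 7 + \frac{\left(-5 + J\right) \frac{1}{2 T}}{3} = 7 + \frac{\frac{1}{2} \frac{1}{T} \left(-5 + J\right)}{3} = 7 + \frac{-5 + J}{6 T}$)
$b = \frac{55}{28}$ ($b = \frac{1}{\left(-1 - 5\right) - 22} + 2 = \frac{1}{-6 - 22} + 2 = \frac{1}{-28} + 2 = - \frac{1}{28} + 2 = \frac{55}{28} \approx 1.9643$)
$c{\left(4,6 \right)} b n = \frac{-5 + 4 + 42 \cdot 6}{6 \cdot 6} \cdot \frac{55}{28} \left(-8\right) = \frac{1}{6} \cdot \frac{1}{6} \left(-5 + 4 + 252\right) \frac{55}{28} \left(-8\right) = \frac{1}{6} \cdot \frac{1}{6} \cdot 251 \cdot \frac{55}{28} \left(-8\right) = \frac{251}{36} \cdot \frac{55}{28} \left(-8\right) = \frac{13805}{1008} \left(-8\right) = - \frac{13805}{126}$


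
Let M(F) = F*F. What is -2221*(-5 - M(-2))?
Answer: 19989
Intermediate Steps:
M(F) = F²
-2221*(-5 - M(-2)) = -2221*(-5 - 1*(-2)²) = -2221*(-5 - 1*4) = -2221*(-5 - 4) = -2221*(-9) = 19989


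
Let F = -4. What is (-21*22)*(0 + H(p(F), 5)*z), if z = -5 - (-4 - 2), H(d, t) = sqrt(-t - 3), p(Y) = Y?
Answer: -924*I*sqrt(2) ≈ -1306.7*I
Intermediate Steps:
H(d, t) = sqrt(-3 - t)
z = 1 (z = -5 - 1*(-6) = -5 + 6 = 1)
(-21*22)*(0 + H(p(F), 5)*z) = (-21*22)*(0 + sqrt(-3 - 1*5)*1) = -462*(0 + sqrt(-3 - 5)*1) = -462*(0 + sqrt(-8)*1) = -462*(0 + (2*I*sqrt(2))*1) = -462*(0 + 2*I*sqrt(2)) = -924*I*sqrt(2)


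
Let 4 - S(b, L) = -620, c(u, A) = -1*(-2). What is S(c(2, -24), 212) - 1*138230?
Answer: -137606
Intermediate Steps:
c(u, A) = 2
S(b, L) = 624 (S(b, L) = 4 - 1*(-620) = 4 + 620 = 624)
S(c(2, -24), 212) - 1*138230 = 624 - 1*138230 = 624 - 138230 = -137606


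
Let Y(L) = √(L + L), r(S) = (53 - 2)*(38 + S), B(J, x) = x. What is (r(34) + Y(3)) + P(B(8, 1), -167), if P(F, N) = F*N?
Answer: 3505 + √6 ≈ 3507.4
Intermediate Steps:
r(S) = 1938 + 51*S (r(S) = 51*(38 + S) = 1938 + 51*S)
Y(L) = √2*√L (Y(L) = √(2*L) = √2*√L)
(r(34) + Y(3)) + P(B(8, 1), -167) = ((1938 + 51*34) + √2*√3) + 1*(-167) = ((1938 + 1734) + √6) - 167 = (3672 + √6) - 167 = 3505 + √6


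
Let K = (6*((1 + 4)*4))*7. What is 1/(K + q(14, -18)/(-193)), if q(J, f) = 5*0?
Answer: 1/840 ≈ 0.0011905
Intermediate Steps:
q(J, f) = 0
K = 840 (K = (6*(5*4))*7 = (6*20)*7 = 120*7 = 840)
1/(K + q(14, -18)/(-193)) = 1/(840 + 0/(-193)) = 1/(840 + 0*(-1/193)) = 1/(840 + 0) = 1/840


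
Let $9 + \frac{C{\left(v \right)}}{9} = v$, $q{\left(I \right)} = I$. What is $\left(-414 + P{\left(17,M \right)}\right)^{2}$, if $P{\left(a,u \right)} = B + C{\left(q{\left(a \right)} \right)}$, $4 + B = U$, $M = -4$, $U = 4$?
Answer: $116964$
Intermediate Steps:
$C{\left(v \right)} = -81 + 9 v$
$B = 0$ ($B = -4 + 4 = 0$)
$P{\left(a,u \right)} = -81 + 9 a$ ($P{\left(a,u \right)} = 0 + \left(-81 + 9 a\right) = -81 + 9 a$)
$\left(-414 + P{\left(17,M \right)}\right)^{2} = \left(-414 + \left(-81 + 9 \cdot 17\right)\right)^{2} = \left(-414 + \left(-81 + 153\right)\right)^{2} = \left(-414 + 72\right)^{2} = \left(-342\right)^{2} = 116964$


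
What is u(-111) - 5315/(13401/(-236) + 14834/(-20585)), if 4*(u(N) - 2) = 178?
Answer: 77621695837/558720818 ≈ 138.93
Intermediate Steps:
u(N) = 93/2 (u(N) = 2 + (1/4)*178 = 2 + 89/2 = 93/2)
u(-111) - 5315/(13401/(-236) + 14834/(-20585)) = 93/2 - 5315/(13401/(-236) + 14834/(-20585)) = 93/2 - 5315/(13401*(-1/236) + 14834*(-1/20585)) = 93/2 - 5315/(-13401/236 - 14834/20585) = 93/2 - 5315/(-279360409/4858060) = 93/2 - 5315*(-4858060)/279360409 = 93/2 - 1*(-25820588900/279360409) = 93/2 + 25820588900/279360409 = 77621695837/558720818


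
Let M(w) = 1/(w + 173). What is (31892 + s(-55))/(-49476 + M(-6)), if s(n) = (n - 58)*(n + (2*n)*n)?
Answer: 107805681/8262491 ≈ 13.048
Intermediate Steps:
M(w) = 1/(173 + w)
s(n) = (-58 + n)*(n + 2*n²)
(31892 + s(-55))/(-49476 + M(-6)) = (31892 - 55*(-58 - 115*(-55) + 2*(-55)²))/(-49476 + 1/(173 - 6)) = (31892 - 55*(-58 + 6325 + 2*3025))/(-49476 + 1/167) = (31892 - 55*(-58 + 6325 + 6050))/(-49476 + 1/167) = (31892 - 55*12317)/(-8262491/167) = (31892 - 677435)*(-167/8262491) = -645543*(-167/8262491) = 107805681/8262491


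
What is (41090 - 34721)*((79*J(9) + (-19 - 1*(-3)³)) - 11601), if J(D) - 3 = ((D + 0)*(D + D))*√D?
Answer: 172205022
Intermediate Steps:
J(D) = 3 + 2*D^(5/2) (J(D) = 3 + ((D + 0)*(D + D))*√D = 3 + (D*(2*D))*√D = 3 + (2*D²)*√D = 3 + 2*D^(5/2))
(41090 - 34721)*((79*J(9) + (-19 - 1*(-3)³)) - 11601) = (41090 - 34721)*((79*(3 + 2*9^(5/2)) + (-19 - 1*(-3)³)) - 11601) = 6369*((79*(3 + 2*243) + (-19 - 1*(-27))) - 11601) = 6369*((79*(3 + 486) + (-19 + 27)) - 11601) = 6369*((79*489 + 8) - 11601) = 6369*((38631 + 8) - 11601) = 6369*(38639 - 11601) = 6369*27038 = 172205022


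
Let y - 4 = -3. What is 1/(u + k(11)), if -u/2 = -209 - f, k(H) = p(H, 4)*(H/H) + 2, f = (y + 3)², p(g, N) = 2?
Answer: 1/454 ≈ 0.0022026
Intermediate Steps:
y = 1 (y = 4 - 3 = 1)
f = 16 (f = (1 + 3)² = 4² = 16)
k(H) = 4 (k(H) = 2*(H/H) + 2 = 2*1 + 2 = 2 + 2 = 4)
u = 450 (u = -2*(-209 - 1*16) = -2*(-209 - 16) = -2*(-225) = 450)
1/(u + k(11)) = 1/(450 + 4) = 1/454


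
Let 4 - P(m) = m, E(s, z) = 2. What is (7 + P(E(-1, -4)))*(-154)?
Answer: -1386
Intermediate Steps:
P(m) = 4 - m
(7 + P(E(-1, -4)))*(-154) = (7 + (4 - 1*2))*(-154) = (7 + (4 - 2))*(-154) = (7 + 2)*(-154) = 9*(-154) = -1386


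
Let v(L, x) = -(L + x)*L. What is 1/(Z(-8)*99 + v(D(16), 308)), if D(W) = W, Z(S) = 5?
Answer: -1/4689 ≈ -0.00021327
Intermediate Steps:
v(L, x) = -L*(L + x)
1/(Z(-8)*99 + v(D(16), 308)) = 1/(5*99 - 1*16*(16 + 308)) = 1/(495 - 1*16*324) = 1/(495 - 5184) = 1/(-4689) = -1/4689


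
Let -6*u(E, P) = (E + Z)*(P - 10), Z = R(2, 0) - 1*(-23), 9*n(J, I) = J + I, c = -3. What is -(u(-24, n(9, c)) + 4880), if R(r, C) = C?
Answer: -43906/9 ≈ -4878.4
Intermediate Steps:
n(J, I) = I/9 + J/9 (n(J, I) = (J + I)/9 = (I + J)/9 = I/9 + J/9)
Z = 23 (Z = 0 - 1*(-23) = 0 + 23 = 23)
u(E, P) = -(-10 + P)*(23 + E)/6 (u(E, P) = -(E + 23)*(P - 10)/6 = -(23 + E)*(-10 + P)/6 = -(-10 + P)*(23 + E)/6)
-(u(-24, n(9, c)) + 4880) = -((115/3 - 23*((⅑)*(-3) + (⅑)*9)/6 + (5/3)*(-24) - ⅙*(-24)*((⅑)*(-3) + (⅑)*9)) + 4880) = -((115/3 - 23*(-⅓ + 1)/6 - 40 - ⅙*(-24)*(-⅓ + 1)) + 4880) = -((115/3 - 23/6*⅔ - 40 - ⅙*(-24)*⅔) + 4880) = -((115/3 - 23/9 - 40 + 8/3) + 4880) = -(-14/9 + 4880) = -1*43906/9 = -43906/9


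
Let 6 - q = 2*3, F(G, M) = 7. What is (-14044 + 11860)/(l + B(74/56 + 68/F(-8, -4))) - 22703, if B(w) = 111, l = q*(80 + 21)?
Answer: -840739/37 ≈ -22723.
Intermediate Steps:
q = 0 (q = 6 - 2*3 = 6 - 1*6 = 6 - 6 = 0)
l = 0 (l = 0*(80 + 21) = 0*101 = 0)
(-14044 + 11860)/(l + B(74/56 + 68/F(-8, -4))) - 22703 = (-14044 + 11860)/(0 + 111) - 22703 = -2184/111 - 22703 = -2184*1/111 - 22703 = -728/37 - 22703 = -840739/37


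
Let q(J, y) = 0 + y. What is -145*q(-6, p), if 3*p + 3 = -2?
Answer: 725/3 ≈ 241.67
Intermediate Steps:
p = -5/3 (p = -1 + (1/3)*(-2) = -1 - 2/3 = -5/3 ≈ -1.6667)
q(J, y) = y
-145*q(-6, p) = -145*(-5/3) = 725/3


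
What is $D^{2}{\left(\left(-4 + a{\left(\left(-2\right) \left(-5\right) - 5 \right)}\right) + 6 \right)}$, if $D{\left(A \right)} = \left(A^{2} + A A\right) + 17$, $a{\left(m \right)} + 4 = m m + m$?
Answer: $2512225$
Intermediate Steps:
$a{\left(m \right)} = -4 + m + m^{2}$ ($a{\left(m \right)} = -4 + \left(m m + m\right) = -4 + \left(m^{2} + m\right) = -4 + \left(m + m^{2}\right) = -4 + m + m^{2}$)
$D{\left(A \right)} = 17 + 2 A^{2}$ ($D{\left(A \right)} = \left(A^{2} + A^{2}\right) + 17 = 2 A^{2} + 17 = 17 + 2 A^{2}$)
$D^{2}{\left(\left(-4 + a{\left(\left(-2\right) \left(-5\right) - 5 \right)}\right) + 6 \right)} = \left(17 + 2 \left(\left(-4 - \left(-1 - \left(\left(-2\right) \left(-5\right) - 5\right)^{2}\right)\right) + 6\right)^{2}\right)^{2} = \left(17 + 2 \left(\left(-4 + \left(-4 + \left(10 - 5\right) + \left(10 - 5\right)^{2}\right)\right) + 6\right)^{2}\right)^{2} = \left(17 + 2 \left(\left(-4 + \left(-4 + 5 + 5^{2}\right)\right) + 6\right)^{2}\right)^{2} = \left(17 + 2 \left(\left(-4 + \left(-4 + 5 + 25\right)\right) + 6\right)^{2}\right)^{2} = \left(17 + 2 \left(\left(-4 + 26\right) + 6\right)^{2}\right)^{2} = \left(17 + 2 \left(22 + 6\right)^{2}\right)^{2} = \left(17 + 2 \cdot 28^{2}\right)^{2} = \left(17 + 2 \cdot 784\right)^{2} = \left(17 + 1568\right)^{2} = 1585^{2} = 2512225$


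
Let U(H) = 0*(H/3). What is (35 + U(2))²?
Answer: 1225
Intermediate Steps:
U(H) = 0 (U(H) = 0*(H*(⅓)) = 0*(H/3) = 0)
(35 + U(2))² = (35 + 0)² = 35² = 1225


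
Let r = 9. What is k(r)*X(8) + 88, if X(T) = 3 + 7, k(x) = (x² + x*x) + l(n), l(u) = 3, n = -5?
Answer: 1738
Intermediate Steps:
k(x) = 3 + 2*x² (k(x) = (x² + x*x) + 3 = (x² + x²) + 3 = 2*x² + 3 = 3 + 2*x²)
X(T) = 10
k(r)*X(8) + 88 = (3 + 2*9²)*10 + 88 = (3 + 2*81)*10 + 88 = (3 + 162)*10 + 88 = 165*10 + 88 = 1650 + 88 = 1738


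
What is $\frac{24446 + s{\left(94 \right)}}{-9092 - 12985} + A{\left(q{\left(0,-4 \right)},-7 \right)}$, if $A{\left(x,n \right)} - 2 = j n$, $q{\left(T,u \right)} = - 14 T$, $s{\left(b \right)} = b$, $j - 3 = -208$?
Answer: $\frac{10566703}{7359} \approx 1435.9$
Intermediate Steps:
$j = -205$ ($j = 3 - 208 = -205$)
$A{\left(x,n \right)} = 2 - 205 n$
$\frac{24446 + s{\left(94 \right)}}{-9092 - 12985} + A{\left(q{\left(0,-4 \right)},-7 \right)} = \frac{24446 + 94}{-9092 - 12985} + \left(2 - -1435\right) = \frac{24540}{-22077} + \left(2 + 1435\right) = 24540 \left(- \frac{1}{22077}\right) + 1437 = - \frac{8180}{7359} + 1437 = \frac{10566703}{7359}$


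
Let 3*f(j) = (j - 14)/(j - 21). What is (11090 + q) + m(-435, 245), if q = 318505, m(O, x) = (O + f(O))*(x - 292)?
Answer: 478833617/1368 ≈ 3.5002e+5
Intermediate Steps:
f(j) = (-14 + j)/(3*(-21 + j)) (f(j) = ((j - 14)/(j - 21))/3 = ((-14 + j)/(-21 + j))/3 = (-14 + j)/(3*(-21 + j)))
m(O, x) = (-292 + x)*(O + (-14 + O)/(3*(-21 + O))) (m(O, x) = (O + (-14 + O)/(3*(-21 + O)))*(x - 292) = (O + (-14 + O)/(3*(-21 + O)))*(-292 + x) = (-292 + x)*(O + (-14 + O)/(3*(-21 + O))))
(11090 + q) + m(-435, 245) = (11090 + 318505) + (4088 - 292*(-435) + 245*(-14 - 435) + 3*(-435)*(-292 + 245)*(-21 - 435))/(3*(-21 - 435)) = 329595 + (⅓)*(4088 + 127020 + 245*(-449) + 3*(-435)*(-47)*(-456))/(-456) = 329595 + (⅓)*(-1/456)*(4088 + 127020 - 110005 - 27968760) = 329595 + (⅓)*(-1/456)*(-27947657) = 329595 + 27947657/1368 = 478833617/1368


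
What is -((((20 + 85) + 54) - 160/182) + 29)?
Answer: -17028/91 ≈ -187.12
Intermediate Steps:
-((((20 + 85) + 54) - 160/182) + 29) = -(((105 + 54) - 160*1/182) + 29) = -((159 - 80/91) + 29) = -(14389/91 + 29) = -1*17028/91 = -17028/91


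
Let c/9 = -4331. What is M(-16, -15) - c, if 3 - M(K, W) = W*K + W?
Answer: 38757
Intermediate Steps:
c = -38979 (c = 9*(-4331) = -38979)
M(K, W) = 3 - W - K*W (M(K, W) = 3 - (W*K + W) = 3 - (K*W + W) = 3 - (W + K*W) = 3 + (-W - K*W) = 3 - W - K*W)
M(-16, -15) - c = (3 - 1*(-15) - 1*(-16)*(-15)) - 1*(-38979) = (3 + 15 - 240) + 38979 = -222 + 38979 = 38757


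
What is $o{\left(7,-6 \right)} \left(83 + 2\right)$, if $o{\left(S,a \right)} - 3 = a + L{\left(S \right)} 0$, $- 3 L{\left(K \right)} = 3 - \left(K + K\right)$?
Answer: $-255$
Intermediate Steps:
$L{\left(K \right)} = -1 + \frac{2 K}{3}$ ($L{\left(K \right)} = - \frac{3 - \left(K + K\right)}{3} = - \frac{3 - 2 K}{3} = -1 + \frac{2 K}{3}$)
$o{\left(S,a \right)} = 3 + a$ ($o{\left(S,a \right)} = 3 + \left(a + \left(-1 + \frac{2 S}{3}\right) 0\right) = 3 + \left(a + 0\right) = 3 + a$)
$o{\left(7,-6 \right)} \left(83 + 2\right) = \left(3 - 6\right) \left(83 + 2\right) = \left(-3\right) 85 = -255$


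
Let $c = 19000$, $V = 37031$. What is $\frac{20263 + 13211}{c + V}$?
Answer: $\frac{11158}{18677} \approx 0.59742$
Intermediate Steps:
$\frac{20263 + 13211}{c + V} = \frac{20263 + 13211}{19000 + 37031} = \frac{33474}{56031} = 33474 \cdot \frac{1}{56031} = \frac{11158}{18677}$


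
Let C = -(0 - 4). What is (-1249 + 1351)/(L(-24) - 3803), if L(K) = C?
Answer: -102/3799 ≈ -0.026849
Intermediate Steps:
C = 4 (C = -(-4) = -1*(-4) = 4)
L(K) = 4
(-1249 + 1351)/(L(-24) - 3803) = (-1249 + 1351)/(4 - 3803) = 102/(-3799) = 102*(-1/3799) = -102/3799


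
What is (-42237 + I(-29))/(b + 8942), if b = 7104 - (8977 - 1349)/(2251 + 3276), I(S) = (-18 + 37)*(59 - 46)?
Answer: -116039365/44339307 ≈ -2.6171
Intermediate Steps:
I(S) = 247 (I(S) = 19*13 = 247)
b = 39256180/5527 (b = 7104 - 7628/5527 = 39256180/5527 ≈ 7102.6)
(-42237 + I(-29))/(b + 8942) = (-42237 + 247)/(39256180/5527 + 8942) = -41990/88678614/5527 = -41990*5527/88678614 = -116039365/44339307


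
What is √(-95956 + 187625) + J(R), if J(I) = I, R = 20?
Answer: 20 + 29*√109 ≈ 322.77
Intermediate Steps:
√(-95956 + 187625) + J(R) = √(-95956 + 187625) + 20 = √91669 + 20 = 29*√109 + 20 = 20 + 29*√109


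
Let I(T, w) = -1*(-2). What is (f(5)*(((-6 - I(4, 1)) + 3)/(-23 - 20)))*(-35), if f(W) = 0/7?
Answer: 0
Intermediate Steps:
I(T, w) = 2
f(W) = 0 (f(W) = 0*(1/7) = 0)
(f(5)*(((-6 - I(4, 1)) + 3)/(-23 - 20)))*(-35) = (0*(((-6 - 1*2) + 3)/(-23 - 20)))*(-35) = (0*(((-6 - 2) + 3)/(-43)))*(-35) = (0*((-8 + 3)*(-1/43)))*(-35) = (0*(-5*(-1/43)))*(-35) = (0*(5/43))*(-35) = 0*(-35) = 0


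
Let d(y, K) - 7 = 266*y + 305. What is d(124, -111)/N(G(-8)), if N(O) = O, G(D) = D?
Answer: -4162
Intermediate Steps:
d(y, K) = 312 + 266*y (d(y, K) = 7 + (266*y + 305) = 7 + (305 + 266*y) = 312 + 266*y)
d(124, -111)/N(G(-8)) = (312 + 266*124)/(-8) = (312 + 32984)*(-⅛) = 33296*(-⅛) = -4162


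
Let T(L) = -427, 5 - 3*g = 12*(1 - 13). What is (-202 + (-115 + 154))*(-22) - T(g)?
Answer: 4013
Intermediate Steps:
g = 149/3 (g = 5/3 - 4*(1 - 13) = 5/3 - 4*(-12) = 5/3 - 1/3*(-144) = 5/3 + 48 = 149/3 ≈ 49.667)
(-202 + (-115 + 154))*(-22) - T(g) = (-202 + (-115 + 154))*(-22) - 1*(-427) = (-202 + 39)*(-22) + 427 = -163*(-22) + 427 = 3586 + 427 = 4013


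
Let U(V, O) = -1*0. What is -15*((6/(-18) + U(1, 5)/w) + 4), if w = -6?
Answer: -55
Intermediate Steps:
U(V, O) = 0
-15*((6/(-18) + U(1, 5)/w) + 4) = -15*((6/(-18) + 0/(-6)) + 4) = -15*((6*(-1/18) + 0*(-1/6)) + 4) = -15*((-1/3 + 0) + 4) = -15*(-1/3 + 4) = -15*11/3 = -55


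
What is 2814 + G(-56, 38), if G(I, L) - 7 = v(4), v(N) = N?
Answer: 2825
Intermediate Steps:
G(I, L) = 11 (G(I, L) = 7 + 4 = 11)
2814 + G(-56, 38) = 2814 + 11 = 2825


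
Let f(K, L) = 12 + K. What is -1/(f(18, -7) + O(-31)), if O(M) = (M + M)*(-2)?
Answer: -1/154 ≈ -0.0064935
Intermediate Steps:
O(M) = -4*M (O(M) = (2*M)*(-2) = -4*M)
-1/(f(18, -7) + O(-31)) = -1/((12 + 18) - 4*(-31)) = -1/(30 + 124) = -1/154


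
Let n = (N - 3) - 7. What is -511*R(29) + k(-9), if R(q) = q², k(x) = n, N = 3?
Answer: -429758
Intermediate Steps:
n = -7 (n = (3 - 3) - 7 = 0 - 7 = -7)
k(x) = -7
-511*R(29) + k(-9) = -511*29² - 7 = -511*841 - 7 = -429751 - 7 = -429758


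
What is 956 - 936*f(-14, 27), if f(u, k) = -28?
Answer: 27164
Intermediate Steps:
956 - 936*f(-14, 27) = 956 - 936*(-28) = 956 + 26208 = 27164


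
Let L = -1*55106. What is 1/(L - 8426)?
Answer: -1/63532 ≈ -1.5740e-5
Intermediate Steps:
L = -55106
1/(L - 8426) = 1/(-55106 - 8426) = 1/(-63532) = -1/63532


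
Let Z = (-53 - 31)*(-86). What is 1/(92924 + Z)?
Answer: 1/100148 ≈ 9.9852e-6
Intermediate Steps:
Z = 7224 (Z = -84*(-86) = 7224)
1/(92924 + Z) = 1/(92924 + 7224) = 1/100148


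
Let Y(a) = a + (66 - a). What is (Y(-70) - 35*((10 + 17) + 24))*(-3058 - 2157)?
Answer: 8964585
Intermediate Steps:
Y(a) = 66
(Y(-70) - 35*((10 + 17) + 24))*(-3058 - 2157) = (66 - 35*((10 + 17) + 24))*(-3058 - 2157) = (66 - 35*(27 + 24))*(-5215) = (66 - 35*51)*(-5215) = (66 - 1785)*(-5215) = -1719*(-5215) = 8964585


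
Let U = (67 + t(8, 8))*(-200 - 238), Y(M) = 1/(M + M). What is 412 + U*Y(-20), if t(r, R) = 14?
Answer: 25979/20 ≈ 1298.9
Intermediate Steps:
Y(M) = 1/(2*M)
U = -35478 (U = (67 + 14)*(-200 - 238) = 81*(-438) = -35478)
412 + U*Y(-20) = 412 - 17739/(-20) = 412 - 17739*(-1)/20 = 412 - 35478*(-1/40) = 412 + 17739/20 = 25979/20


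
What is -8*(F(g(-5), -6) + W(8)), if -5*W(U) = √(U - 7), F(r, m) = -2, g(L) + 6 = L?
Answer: 88/5 ≈ 17.600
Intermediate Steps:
g(L) = -6 + L
W(U) = -√(-7 + U)/5 (W(U) = -√(U - 7)/5 = -√(-7 + U)/5)
-8*(F(g(-5), -6) + W(8)) = -8*(-2 - √(-7 + 8)/5) = -8*(-2 - √1/5) = -8*(-2 - ⅕*1) = -8*(-2 - ⅕) = -8*(-11/5) = 88/5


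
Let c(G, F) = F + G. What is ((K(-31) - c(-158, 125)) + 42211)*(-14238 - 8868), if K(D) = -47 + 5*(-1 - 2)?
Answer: -974657292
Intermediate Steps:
K(D) = -62 (K(D) = -47 + 5*(-3) = -47 - 15 = -62)
((K(-31) - c(-158, 125)) + 42211)*(-14238 - 8868) = ((-62 - (125 - 158)) + 42211)*(-14238 - 8868) = ((-62 - 1*(-33)) + 42211)*(-23106) = ((-62 + 33) + 42211)*(-23106) = (-29 + 42211)*(-23106) = 42182*(-23106) = -974657292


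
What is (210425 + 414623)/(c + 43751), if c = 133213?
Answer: 156262/44241 ≈ 3.5321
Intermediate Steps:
(210425 + 414623)/(c + 43751) = (210425 + 414623)/(133213 + 43751) = 625048/176964 = 625048*(1/176964) = 156262/44241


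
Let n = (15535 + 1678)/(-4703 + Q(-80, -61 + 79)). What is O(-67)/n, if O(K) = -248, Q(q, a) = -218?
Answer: 174344/2459 ≈ 70.900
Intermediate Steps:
n = -2459/703 (n = (15535 + 1678)/(-4703 - 218) = 17213/(-4921) = 17213*(-1/4921) = -2459/703 ≈ -3.4979)
O(-67)/n = -248/(-2459/703) = -248*(-703/2459) = 174344/2459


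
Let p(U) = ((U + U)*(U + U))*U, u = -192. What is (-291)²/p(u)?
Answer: -9409/3145728 ≈ -0.0029910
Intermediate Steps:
p(U) = 4*U³ (p(U) = ((2*U)*(2*U))*U = (4*U²)*U = 4*U³)
(-291)²/p(u) = (-291)²/((4*(-192)³)) = 84681/((4*(-7077888))) = 84681/(-28311552) = 84681*(-1/28311552) = -9409/3145728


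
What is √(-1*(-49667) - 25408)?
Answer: √24259 ≈ 155.75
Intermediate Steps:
√(-1*(-49667) - 25408) = √(49667 - 25408) = √24259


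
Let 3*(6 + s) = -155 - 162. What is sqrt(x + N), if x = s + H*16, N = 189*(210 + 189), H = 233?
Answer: sqrt(711246)/3 ≈ 281.12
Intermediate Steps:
s = -335/3 (s = -6 + (-155 - 162)/3 = -6 + (1/3)*(-317) = -6 - 317/3 = -335/3 ≈ -111.67)
N = 75411 (N = 189*399 = 75411)
x = 10849/3 (x = -335/3 + 233*16 = -335/3 + 3728 = 10849/3 ≈ 3616.3)
sqrt(x + N) = sqrt(10849/3 + 75411) = sqrt(237082/3) = sqrt(711246)/3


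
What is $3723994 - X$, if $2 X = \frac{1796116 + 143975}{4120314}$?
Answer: $\frac{10229349096047}{2746876} \approx 3.724 \cdot 10^{6}$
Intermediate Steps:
$X = \frac{646697}{2746876}$ ($X = \frac{\left(1796116 + 143975\right) \frac{1}{4120314}}{2} = \frac{1940091 \cdot \frac{1}{4120314}}{2} = \frac{1}{2} \cdot \frac{646697}{1373438} = \frac{646697}{2746876} \approx 0.23543$)
$3723994 - X = 3723994 - \frac{646697}{2746876} = \frac{10229349096047}{2746876}$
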